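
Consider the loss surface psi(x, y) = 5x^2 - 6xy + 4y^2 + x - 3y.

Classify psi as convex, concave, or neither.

psi is quadratic, so its Hessian is the constant matrix H = [[10, -6], [-6, 8]].
det(H) = 44, tr(H) = 18.
det(H) > 0 and tr(H) > 0, so H is positive definite everywhere: convex.

convex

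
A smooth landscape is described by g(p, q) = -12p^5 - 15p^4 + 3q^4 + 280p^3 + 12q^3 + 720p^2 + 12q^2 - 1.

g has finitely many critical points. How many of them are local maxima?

2

g separates as a function of p plus a function of q, so ∇g=0 decouples.
∂g/∂p = -60p(p - 4)(p + 2)(p + 3) = 0 at p ∈ {-3, -2, 0, 4}; ∂g/∂q = 12q(q + 1)(q + 2) = 0 at q ∈ {-2, -1, 0}.
The Hessian is diagonal: diag(g_pp, g_qq). Second derivatives: g_pp(-3)=1260, g_pp(-2)=-720, g_pp(0)=1440, g_pp(4)=-10080; g_qq(-2)=24, g_qq(-1)=-12, g_qq(0)=24.
Local maxima occur where both diagonal entries negative: (-2, -1), (4, -1). Count: 2.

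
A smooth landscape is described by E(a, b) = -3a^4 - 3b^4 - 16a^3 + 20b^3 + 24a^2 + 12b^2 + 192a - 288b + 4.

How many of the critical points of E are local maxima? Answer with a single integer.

E separates as a function of a plus a function of b, so ∇E=0 decouples.
∂E/∂a = -12(a - 2)(a + 2)(a + 4) = 0 at a ∈ {-4, -2, 2}; ∂E/∂b = -12(b - 4)(b - 3)(b + 2) = 0 at b ∈ {-2, 3, 4}.
The Hessian is diagonal: diag(E_aa, E_bb). Second derivatives: E_aa(-4)=-144, E_aa(-2)=96, E_aa(2)=-288; E_bb(-2)=-360, E_bb(3)=60, E_bb(4)=-72.
Local maxima occur where both diagonal entries negative: (-4, -2), (-4, 4), (2, -2), (2, 4). Count: 4.

4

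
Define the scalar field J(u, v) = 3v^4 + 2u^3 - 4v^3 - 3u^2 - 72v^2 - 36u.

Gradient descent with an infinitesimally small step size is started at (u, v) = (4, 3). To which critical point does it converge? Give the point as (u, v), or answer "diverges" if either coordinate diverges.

J is separable, so gradient descent decouples: u follows -∂J/∂u, v follows -∂J/∂v.
∂J/∂u = 6(u - 3)(u + 2); at u=4 this is 36, so u decreases.
∂J/∂v = 12v(v - 4)(v + 3); at v=3 this is -216, so v increases.
u converges to its nearest critical value 3 (a local min of the u-part); v converges to 4. The iterate converges to (3, 4).

(3, 4)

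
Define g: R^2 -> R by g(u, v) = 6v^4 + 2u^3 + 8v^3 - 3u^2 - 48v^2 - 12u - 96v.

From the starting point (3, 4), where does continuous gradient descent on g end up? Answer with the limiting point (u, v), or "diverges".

g is separable, so gradient descent decouples: u follows -∂g/∂u, v follows -∂g/∂v.
∂g/∂u = 6(u - 2)(u + 1); at u=3 this is 24, so u decreases.
∂g/∂v = 24(v - 2)(v + 1)(v + 2); at v=4 this is 1440, so v decreases.
u converges to its nearest critical value 2 (a local min of the u-part); v converges to 2. The iterate converges to (2, 2).

(2, 2)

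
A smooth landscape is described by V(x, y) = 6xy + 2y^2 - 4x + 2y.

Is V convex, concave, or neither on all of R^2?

neither

V is quadratic, so its Hessian is the constant matrix H = [[0, 6], [6, 4]].
det(H) = -36, tr(H) = 4.
det(H) < 0, so H is indefinite: neither convex nor concave.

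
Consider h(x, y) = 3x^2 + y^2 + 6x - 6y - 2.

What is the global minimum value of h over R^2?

h(x,y) separates as P(x) + Q(y) − 2, so its minimum is min P + min Q − 2.
P'(x) = 6x + 6 vanishes at x ∈ {-1}; Q'(y) = 2y - 6 vanishes at y ∈ {3}.
Local minima of P (where P''>0): P(-1)=-3. Local minima of Q: Q(3)=-9.
So the global minimum of h is P(-1) + Q(3) − 2 = -3 − 9 − 2 = -14, attained at (-1, 3).

-14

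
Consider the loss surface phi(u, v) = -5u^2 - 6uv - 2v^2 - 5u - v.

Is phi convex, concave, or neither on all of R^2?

concave

phi is quadratic, so its Hessian is the constant matrix H = [[-10, -6], [-6, -4]].
det(H) = 4, tr(H) = -14.
det(H) > 0 and tr(H) < 0, so H is negative definite everywhere: concave.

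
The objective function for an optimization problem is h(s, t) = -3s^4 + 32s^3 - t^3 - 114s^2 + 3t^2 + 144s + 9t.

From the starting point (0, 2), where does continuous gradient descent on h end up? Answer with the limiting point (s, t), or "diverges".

diverges

h is separable, so gradient descent decouples: s follows -∂h/∂s, t follows -∂h/∂t.
∂h/∂s = -12(s - 4)(s - 3)(s - 1); at s=0 this is 144, so s decreases.
∂h/∂t = -3(t - 3)(t + 1); at t=2 this is 9, so t decreases.
The s-coordinate has no critical point in that direction and runs off to infinity.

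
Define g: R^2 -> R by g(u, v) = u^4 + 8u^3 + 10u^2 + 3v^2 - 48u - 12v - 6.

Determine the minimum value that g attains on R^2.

-47

g(u,v) separates as P(u) + Q(v) − 6, so its minimum is min P + min Q − 6.
P'(u) = 4(u - 1)(u + 3)(u + 4) vanishes at u ∈ {-4, -3, 1}; Q'(v) = 6v - 12 vanishes at v ∈ {2}.
Local minima of P (where P''>0): P(-4)=96, P(1)=-29. Local minima of Q: Q(2)=-12.
So the global minimum of g is P(1) + Q(2) − 6 = -29 − 12 − 6 = -47, attained at (1, 2).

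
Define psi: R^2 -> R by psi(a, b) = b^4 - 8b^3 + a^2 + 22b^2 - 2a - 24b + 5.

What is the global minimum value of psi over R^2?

psi(a,b) separates as P(a) + Q(b) + 5, so its minimum is min P + min Q + 5.
P'(a) = 2a - 2 vanishes at a ∈ {1}; Q'(b) = 4(b - 3)(b - 2)(b - 1) vanishes at b ∈ {1, 2, 3}.
Local minima of P (where P''>0): P(1)=-1. Local minima of Q: Q(1)=-9, Q(3)=-9.
So the global minimum of psi is P(1) + Q(1) + 5 = -1 − 9 + 5 = -5, attained at (1, 1).

-5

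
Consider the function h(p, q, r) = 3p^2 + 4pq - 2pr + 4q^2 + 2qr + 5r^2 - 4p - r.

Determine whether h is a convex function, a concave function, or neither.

convex

h is quadratic, so its Hessian is the constant matrix H = [[6, 4, -2], [4, 8, 2], [-2, 2, 10]].
Leading principal minors: 6, 32, 232.
All positive ⇒ H ≻ 0 ⇒ convex.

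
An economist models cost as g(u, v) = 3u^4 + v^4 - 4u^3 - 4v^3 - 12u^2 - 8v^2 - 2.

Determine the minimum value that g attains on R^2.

g(u,v) separates as P(u) + Q(v) − 2, so its minimum is min P + min Q − 2.
P'(u) = 12u(u - 2)(u + 1) vanishes at u ∈ {-1, 0, 2}; Q'(v) = 4v(v - 4)(v + 1) vanishes at v ∈ {-1, 0, 4}.
Local minima of P (where P''>0): P(-1)=-5, P(2)=-32. Local minima of Q: Q(-1)=-3, Q(4)=-128.
So the global minimum of g is P(2) + Q(4) − 2 = -32 − 128 − 2 = -162, attained at (2, 4).

-162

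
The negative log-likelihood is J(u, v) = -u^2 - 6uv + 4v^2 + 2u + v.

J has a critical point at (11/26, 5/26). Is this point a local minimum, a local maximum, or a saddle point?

The Hessian of J is constant: H = [[-2, -6], [-6, 8]].
det(H) = (-2)·8 − (-6)² = -52.
Since det(H) < 0, H is indefinite and the critical point is a saddle point.

saddle point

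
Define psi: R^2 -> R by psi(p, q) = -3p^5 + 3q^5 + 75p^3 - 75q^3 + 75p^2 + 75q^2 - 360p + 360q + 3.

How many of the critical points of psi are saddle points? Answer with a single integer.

psi separates as a function of p plus a function of q, so ∇psi=0 decouples.
∂psi/∂p = -15(p - 4)(p - 1)(p + 2)(p + 3) = 0 at p ∈ {-3, -2, 1, 4}; ∂psi/∂q = 15(q - 3)(q - 2)(q + 1)(q + 4) = 0 at q ∈ {-4, -1, 2, 3}.
The Hessian is diagonal: diag(psi_pp, psi_qq). Second derivatives: psi_pp(-3)=420, psi_pp(-2)=-270, psi_pp(1)=540, psi_pp(4)=-1890; psi_qq(-4)=-1890, psi_qq(-1)=540, psi_qq(2)=-270, psi_qq(3)=420.
Saddle points occur where the two diagonal entries have opposite signs: (-3, -4), (-3, 2), (-2, -1), (-2, 3), (1, -4), (1, 2), (4, -1), (4, 3). Count: 8.

8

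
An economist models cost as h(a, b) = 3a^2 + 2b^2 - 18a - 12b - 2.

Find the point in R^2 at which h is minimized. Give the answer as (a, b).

(3, 3)

h(a,b) separates as P(a) + Q(b) − 2, so its minimum is min P + min Q − 2.
P'(a) = 6a - 18 vanishes at a ∈ {3}; Q'(b) = 4b - 12 vanishes at b ∈ {3}.
Local minima of P (where P''>0): P(3)=-27. Local minima of Q: Q(3)=-18.
So the global minimum of h is P(3) + Q(3) − 2 = -27 − 18 − 2 = -47, attained at (3, 3).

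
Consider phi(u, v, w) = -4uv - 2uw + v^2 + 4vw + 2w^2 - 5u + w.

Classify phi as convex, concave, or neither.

neither

phi is quadratic, so its Hessian is the constant matrix H = [[0, -4, -2], [-4, 2, 4], [-2, 4, 4]].
Leading principal minors: 0, -16, -8.
Neither pattern holds ⇒ H is indefinite ⇒ neither convex nor concave.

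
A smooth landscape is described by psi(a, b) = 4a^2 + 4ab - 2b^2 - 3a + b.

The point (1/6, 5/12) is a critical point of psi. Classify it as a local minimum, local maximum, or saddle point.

saddle point

The Hessian of psi is constant: H = [[8, 4], [4, -4]].
det(H) = 8·(-4) − 4² = -48.
Since det(H) < 0, H is indefinite and the critical point is a saddle point.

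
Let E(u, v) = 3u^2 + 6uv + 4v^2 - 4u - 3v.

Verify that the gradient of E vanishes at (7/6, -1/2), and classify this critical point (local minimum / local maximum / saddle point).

∇E = (6u + 6v - 4, 6u + 8v - 3); substituting (7/6, -1/2) gives ∇E = (0, 0), so (7/6, -1/2) is indeed a critical point.
The Hessian of E is constant: H = [[6, 6], [6, 8]].
det(H) = 6·8 − 6² = 12.
det(H) > 0 and tr(H) = 14 > 0, so H is positive definite and the point is a local minimum.

local minimum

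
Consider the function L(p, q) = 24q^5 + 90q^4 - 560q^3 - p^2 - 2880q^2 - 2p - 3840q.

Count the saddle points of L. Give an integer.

2

L separates as a function of p plus a function of q, so ∇L=0 decouples.
∂L/∂p = -2(p + 1) = 0 at p ∈ {-1}; ∂L/∂q = 120(q - 4)(q + 1)(q + 2)(q + 4) = 0 at q ∈ {-4, -2, -1, 4}.
The Hessian is diagonal: diag(L_pp, L_qq). Second derivatives: L_pp(-1)=-2; L_qq(-4)=-5760, L_qq(-2)=1440, L_qq(-1)=-1800, L_qq(4)=28800.
Saddle points occur where the two diagonal entries have opposite signs: (-1, -2), (-1, 4). Count: 2.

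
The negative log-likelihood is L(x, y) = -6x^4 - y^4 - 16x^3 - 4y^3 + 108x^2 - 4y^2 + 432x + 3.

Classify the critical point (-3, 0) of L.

The mixed partial ∂²L/∂x∂y is 0, so the Hessian at any point is diag(L_xx, L_yy) = diag(24(-3x^2 - 4x + 9), -4(3y^2 + 6y + 2)).
At (-3, 0): H = diag(-144, -8).
Both eigenvalues are negative, so H is negative definite: a local maximum.

local maximum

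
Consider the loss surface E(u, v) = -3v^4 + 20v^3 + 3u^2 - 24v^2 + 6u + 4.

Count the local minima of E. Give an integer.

E separates as a function of u plus a function of v, so ∇E=0 decouples.
∂E/∂u = 6(u + 1) = 0 at u ∈ {-1}; ∂E/∂v = -12v(v - 4)(v - 1) = 0 at v ∈ {0, 1, 4}.
The Hessian is diagonal: diag(E_uu, E_vv). Second derivatives: E_uu(-1)=6; E_vv(0)=-48, E_vv(1)=36, E_vv(4)=-144.
Local minima occur where both diagonal entries positive: (-1, 1). Count: 1.

1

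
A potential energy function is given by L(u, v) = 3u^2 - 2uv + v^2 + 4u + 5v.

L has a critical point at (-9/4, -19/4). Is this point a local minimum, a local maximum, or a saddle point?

local minimum

The Hessian of L is constant: H = [[6, -2], [-2, 2]].
det(H) = 6·2 − (-2)² = 8.
det(H) > 0 and tr(H) = 8 > 0, so H is positive definite and the point is a local minimum.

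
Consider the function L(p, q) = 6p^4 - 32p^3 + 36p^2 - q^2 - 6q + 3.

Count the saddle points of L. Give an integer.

L separates as a function of p plus a function of q, so ∇L=0 decouples.
∂L/∂p = 24p(p - 3)(p - 1) = 0 at p ∈ {0, 1, 3}; ∂L/∂q = -2(q + 3) = 0 at q ∈ {-3}.
The Hessian is diagonal: diag(L_pp, L_qq). Second derivatives: L_pp(0)=72, L_pp(1)=-48, L_pp(3)=144; L_qq(-3)=-2.
Saddle points occur where the two diagonal entries have opposite signs: (0, -3), (3, -3). Count: 2.

2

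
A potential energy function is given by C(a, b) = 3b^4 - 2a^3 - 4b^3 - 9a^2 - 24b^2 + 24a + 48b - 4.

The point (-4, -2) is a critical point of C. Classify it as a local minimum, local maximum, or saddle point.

local minimum

The mixed partial ∂²C/∂a∂b is 0, so the Hessian at any point is diag(C_aa, C_bb) = diag(-6(2a + 3), 12(3b^2 - 2b - 4)).
At (-4, -2): H = diag(30, 144).
Both eigenvalues are positive, so H is positive definite: a local minimum.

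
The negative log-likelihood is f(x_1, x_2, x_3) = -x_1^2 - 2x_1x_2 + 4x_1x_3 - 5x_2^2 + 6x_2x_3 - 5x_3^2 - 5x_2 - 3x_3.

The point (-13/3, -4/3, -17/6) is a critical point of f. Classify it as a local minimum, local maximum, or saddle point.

local maximum

The Hessian is constant: H = [[-2, -2, 4], [-2, -10, 6], [4, 6, -10]].
Leading principal minors: Δ₁ = -2, Δ₂ = 16, Δ₃ = -24.
The minors alternate sign starting negative (−, +, −), so H is negative definite: a local maximum.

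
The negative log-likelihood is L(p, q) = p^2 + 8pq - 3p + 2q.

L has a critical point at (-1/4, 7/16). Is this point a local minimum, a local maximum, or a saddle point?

saddle point

The Hessian of L is constant: H = [[2, 8], [8, 0]].
det(H) = 2·0 − 8² = -64.
Since det(H) < 0, H is indefinite and the critical point is a saddle point.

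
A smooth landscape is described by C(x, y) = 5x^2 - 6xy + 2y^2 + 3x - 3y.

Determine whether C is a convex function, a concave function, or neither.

convex

C is quadratic, so its Hessian is the constant matrix H = [[10, -6], [-6, 4]].
det(H) = 4, tr(H) = 14.
det(H) > 0 and tr(H) > 0, so H is positive definite everywhere: convex.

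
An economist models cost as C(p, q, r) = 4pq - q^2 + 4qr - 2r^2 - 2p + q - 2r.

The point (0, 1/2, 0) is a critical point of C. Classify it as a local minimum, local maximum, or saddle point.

saddle point

The Hessian is constant: H = [[0, 4, 0], [4, -2, 4], [0, 4, -4]].
Leading principal minors: Δ₁ = 0, Δ₂ = -16, Δ₃ = 64.
The minors fit neither the all-positive nor the alternating-sign pattern, so H is indefinite: a saddle point.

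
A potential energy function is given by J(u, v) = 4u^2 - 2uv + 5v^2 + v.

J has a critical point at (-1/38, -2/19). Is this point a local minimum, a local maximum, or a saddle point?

local minimum

The Hessian of J is constant: H = [[8, -2], [-2, 10]].
det(H) = 8·10 − (-2)² = 76.
det(H) > 0 and tr(H) = 18 > 0, so H is positive definite and the point is a local minimum.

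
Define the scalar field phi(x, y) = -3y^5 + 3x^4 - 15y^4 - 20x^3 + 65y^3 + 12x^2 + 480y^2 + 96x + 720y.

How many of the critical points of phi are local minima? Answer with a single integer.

phi separates as a function of x plus a function of y, so ∇phi=0 decouples.
∂phi/∂x = 12(x - 4)(x - 2)(x + 1) = 0 at x ∈ {-1, 2, 4}; ∂phi/∂y = -15(y - 4)(y + 1)(y + 3)(y + 4) = 0 at y ∈ {-4, -3, -1, 4}.
The Hessian is diagonal: diag(phi_xx, phi_yy). Second derivatives: phi_xx(-1)=180, phi_xx(2)=-72, phi_xx(4)=120; phi_yy(-4)=360, phi_yy(-3)=-210, phi_yy(-1)=450, phi_yy(4)=-4200.
Local minima occur where both diagonal entries positive: (-1, -4), (-1, -1), (4, -4), (4, -1). Count: 4.

4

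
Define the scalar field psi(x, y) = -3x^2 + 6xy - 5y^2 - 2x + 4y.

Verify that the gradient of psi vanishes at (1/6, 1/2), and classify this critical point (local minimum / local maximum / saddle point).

∇psi = (-6x + 6y - 2, 6x - 10y + 4); substituting (1/6, 1/2) gives ∇psi = (0, 0), so (1/6, 1/2) is indeed a critical point.
The Hessian of psi is constant: H = [[-6, 6], [6, -10]].
det(H) = (-6)·(-10) − 6² = 24.
det(H) > 0 and tr(H) = -16 < 0, so H is negative definite and the point is a local maximum.

local maximum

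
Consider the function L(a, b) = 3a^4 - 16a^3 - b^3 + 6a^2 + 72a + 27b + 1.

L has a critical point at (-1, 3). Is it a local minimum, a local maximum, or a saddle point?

saddle point

The mixed partial ∂²L/∂a∂b is 0, so the Hessian at any point is diag(L_aa, L_bb) = diag(12(3a^2 - 8a + 1), -6b).
At (-1, 3): H = diag(144, -18).
The eigenvalues have opposite signs, so H is indefinite: a saddle point.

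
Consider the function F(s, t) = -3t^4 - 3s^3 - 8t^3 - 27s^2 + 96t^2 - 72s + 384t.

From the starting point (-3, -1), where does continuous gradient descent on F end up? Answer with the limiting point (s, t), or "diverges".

(-4, -2)

F is separable, so gradient descent decouples: s follows -∂F/∂s, t follows -∂F/∂t.
∂F/∂s = -9(s + 2)(s + 4); at s=-3 this is 9, so s decreases.
∂F/∂t = -12(t - 4)(t + 2)(t + 4); at t=-1 this is 180, so t decreases.
s converges to its nearest critical value -4 (a local min of the s-part); t converges to -2. The iterate converges to (-4, -2).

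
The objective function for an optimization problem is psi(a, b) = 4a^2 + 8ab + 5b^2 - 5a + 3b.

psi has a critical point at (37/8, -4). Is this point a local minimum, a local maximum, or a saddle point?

local minimum

The Hessian of psi is constant: H = [[8, 8], [8, 10]].
det(H) = 8·10 − 8² = 16.
det(H) > 0 and tr(H) = 18 > 0, so H is positive definite and the point is a local minimum.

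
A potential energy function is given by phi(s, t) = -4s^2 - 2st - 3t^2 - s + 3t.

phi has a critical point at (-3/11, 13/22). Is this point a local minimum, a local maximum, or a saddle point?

local maximum

The Hessian of phi is constant: H = [[-8, -2], [-2, -6]].
det(H) = (-8)·(-6) − (-2)² = 44.
det(H) > 0 and tr(H) = -14 < 0, so H is negative definite and the point is a local maximum.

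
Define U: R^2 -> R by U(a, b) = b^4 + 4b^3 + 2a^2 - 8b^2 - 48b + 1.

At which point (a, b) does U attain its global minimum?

(0, 2)

U(a,b) separates as P(a) + Q(b) + 1, so its minimum is min P + min Q + 1.
P'(a) = 4a vanishes at a ∈ {0}; Q'(b) = 4(b - 2)(b + 2)(b + 3) vanishes at b ∈ {-3, -2, 2}.
Local minima of P (where P''>0): P(0)=0. Local minima of Q: Q(-3)=45, Q(2)=-80.
So the global minimum of U is P(0) + Q(2) + 1 = 0 − 80 + 1 = -79, attained at (0, 2).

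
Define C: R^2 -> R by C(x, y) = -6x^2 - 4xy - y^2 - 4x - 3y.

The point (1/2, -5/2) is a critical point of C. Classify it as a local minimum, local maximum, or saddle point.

local maximum

The Hessian of C is constant: H = [[-12, -4], [-4, -2]].
det(H) = (-12)·(-2) − (-4)² = 8.
det(H) > 0 and tr(H) = -14 < 0, so H is negative definite and the point is a local maximum.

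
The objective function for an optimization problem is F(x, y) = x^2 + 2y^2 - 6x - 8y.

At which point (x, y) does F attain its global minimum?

F(x,y) separates as P(x) + Q(y), so its minimum is min P + min Q.
P'(x) = 2x - 6 vanishes at x ∈ {3}; Q'(y) = 4y - 8 vanishes at y ∈ {2}.
Local minima of P (where P''>0): P(3)=-9. Local minima of Q: Q(2)=-8.
So the global minimum of F is P(3) + Q(2) = -9 − 8 = -17, attained at (3, 2).

(3, 2)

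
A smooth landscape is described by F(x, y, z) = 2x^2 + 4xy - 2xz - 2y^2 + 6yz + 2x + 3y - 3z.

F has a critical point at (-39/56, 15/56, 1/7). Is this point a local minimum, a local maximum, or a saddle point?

The Hessian is constant: H = [[4, 4, -2], [4, -4, 6], [-2, 6, 0]].
Leading principal minors: Δ₁ = 4, Δ₂ = -32, Δ₃ = -224.
The minors fit neither the all-positive nor the alternating-sign pattern, so H is indefinite: a saddle point.

saddle point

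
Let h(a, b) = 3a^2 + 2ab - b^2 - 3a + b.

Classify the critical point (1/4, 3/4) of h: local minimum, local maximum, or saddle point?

saddle point

The Hessian of h is constant: H = [[6, 2], [2, -2]].
det(H) = 6·(-2) − 2² = -16.
Since det(H) < 0, H is indefinite and the critical point is a saddle point.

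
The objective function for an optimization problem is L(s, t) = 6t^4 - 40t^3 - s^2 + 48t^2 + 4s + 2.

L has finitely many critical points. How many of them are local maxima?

1

L separates as a function of s plus a function of t, so ∇L=0 decouples.
∂L/∂s = -2(s - 2) = 0 at s ∈ {2}; ∂L/∂t = 24t(t - 4)(t - 1) = 0 at t ∈ {0, 1, 4}.
The Hessian is diagonal: diag(L_ss, L_tt). Second derivatives: L_ss(2)=-2; L_tt(0)=96, L_tt(1)=-72, L_tt(4)=288.
Local maxima occur where both diagonal entries negative: (2, 1). Count: 1.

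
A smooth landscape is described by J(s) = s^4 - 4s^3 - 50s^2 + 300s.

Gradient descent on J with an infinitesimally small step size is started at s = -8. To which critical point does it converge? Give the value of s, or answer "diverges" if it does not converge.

J'(s) = 4(s - 5)(s - 3)(s + 5), so J'(-8) = -1716.
Gradient descent moves in the -J' direction, i.e. s is increasing.
The nearest critical point in that direction is s = -5, where J'' = 320 > 0 (a local minimum). The iterate converges there.

-5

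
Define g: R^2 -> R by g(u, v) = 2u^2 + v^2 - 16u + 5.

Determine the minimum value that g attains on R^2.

g(u,v) separates as P(u) + Q(v) + 5, so its minimum is min P + min Q + 5.
P'(u) = 4u - 16 vanishes at u ∈ {4}; Q'(v) = 2v vanishes at v ∈ {0}.
Local minima of P (where P''>0): P(4)=-32. Local minima of Q: Q(0)=0.
So the global minimum of g is P(4) + Q(0) + 5 = -32 + 0 + 5 = -27, attained at (4, 0).

-27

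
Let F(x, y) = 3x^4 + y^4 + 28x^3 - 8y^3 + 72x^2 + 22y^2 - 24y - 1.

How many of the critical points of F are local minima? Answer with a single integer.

F separates as a function of x plus a function of y, so ∇F=0 decouples.
∂F/∂x = 12x(x + 3)(x + 4) = 0 at x ∈ {-4, -3, 0}; ∂F/∂y = 4(y - 3)(y - 2)(y - 1) = 0 at y ∈ {1, 2, 3}.
The Hessian is diagonal: diag(F_xx, F_yy). Second derivatives: F_xx(-4)=48, F_xx(-3)=-36, F_xx(0)=144; F_yy(1)=8, F_yy(2)=-4, F_yy(3)=8.
Local minima occur where both diagonal entries positive: (-4, 1), (-4, 3), (0, 1), (0, 3). Count: 4.

4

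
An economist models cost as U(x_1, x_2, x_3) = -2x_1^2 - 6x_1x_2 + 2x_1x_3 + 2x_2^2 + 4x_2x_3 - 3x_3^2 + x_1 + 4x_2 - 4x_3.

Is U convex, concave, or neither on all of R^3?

U is quadratic, so its Hessian is the constant matrix H = [[-4, -6, 2], [-6, 4, 4], [2, 4, -6]].
Leading principal minors: -4, -52, 264.
Neither pattern holds ⇒ H is indefinite ⇒ neither convex nor concave.

neither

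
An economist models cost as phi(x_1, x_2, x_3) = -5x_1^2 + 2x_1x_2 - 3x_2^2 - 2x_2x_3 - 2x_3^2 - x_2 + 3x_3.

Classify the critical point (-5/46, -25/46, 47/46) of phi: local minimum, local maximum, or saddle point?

The Hessian is constant: H = [[-10, 2, 0], [2, -6, -2], [0, -2, -4]].
Leading principal minors: Δ₁ = -10, Δ₂ = 56, Δ₃ = -184.
The minors alternate sign starting negative (−, +, −), so H is negative definite: a local maximum.

local maximum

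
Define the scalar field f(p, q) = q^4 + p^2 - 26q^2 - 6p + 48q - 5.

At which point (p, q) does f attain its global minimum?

f(p,q) separates as A(p) + B(q) − 5, so its minimum is min A + min B − 5.
A'(p) = 2p - 6 vanishes at p ∈ {3}; B'(q) = 4(q - 3)(q - 1)(q + 4) vanishes at q ∈ {-4, 1, 3}.
Local minima of A (where A''>0): A(3)=-9. Local minima of B: B(-4)=-352, B(3)=-9.
So the global minimum of f is A(3) + B(-4) − 5 = -9 − 352 − 5 = -366, attained at (3, -4).

(3, -4)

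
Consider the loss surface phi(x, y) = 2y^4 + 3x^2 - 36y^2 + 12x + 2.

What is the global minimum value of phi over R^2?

phi(x,y) separates as P(x) + Q(y) + 2, so its minimum is min P + min Q + 2.
P'(x) = 6x + 12 vanishes at x ∈ {-2}; Q'(y) = 8y(y - 3)(y + 3) vanishes at y ∈ {-3, 0, 3}.
Local minima of P (where P''>0): P(-2)=-12. Local minima of Q: Q(-3)=-162, Q(3)=-162.
So the global minimum of phi is P(-2) + Q(-3) + 2 = -12 − 162 + 2 = -172, attained at (-2, -3).

-172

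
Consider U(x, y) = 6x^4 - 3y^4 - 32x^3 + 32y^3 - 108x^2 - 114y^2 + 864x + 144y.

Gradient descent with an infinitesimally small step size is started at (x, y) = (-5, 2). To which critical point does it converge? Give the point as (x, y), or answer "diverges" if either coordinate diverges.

(-3, 3)

U is separable, so gradient descent decouples: x follows -∂U/∂x, y follows -∂U/∂y.
∂U/∂x = 24(x - 4)(x - 3)(x + 3); at x=-5 this is -3456, so x increases.
∂U/∂y = -12(y - 4)(y - 3)(y - 1); at y=2 this is -24, so y increases.
x converges to its nearest critical value -3 (a local min of the x-part); y converges to 3. The iterate converges to (-3, 3).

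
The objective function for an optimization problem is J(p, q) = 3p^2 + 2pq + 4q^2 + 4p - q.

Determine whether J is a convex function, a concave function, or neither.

J is quadratic, so its Hessian is the constant matrix H = [[6, 2], [2, 8]].
det(H) = 44, tr(H) = 14.
det(H) > 0 and tr(H) > 0, so H is positive definite everywhere: convex.

convex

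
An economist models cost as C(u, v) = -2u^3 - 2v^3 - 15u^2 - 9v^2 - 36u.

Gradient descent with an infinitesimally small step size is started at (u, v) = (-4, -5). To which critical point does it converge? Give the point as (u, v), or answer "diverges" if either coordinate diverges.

C is separable, so gradient descent decouples: u follows -∂C/∂u, v follows -∂C/∂v.
∂C/∂u = -6(u + 2)(u + 3); at u=-4 this is -12, so u increases.
∂C/∂v = -6v(v + 3); at v=-5 this is -60, so v increases.
u converges to its nearest critical value -3 (a local min of the u-part); v converges to -3. The iterate converges to (-3, -3).

(-3, -3)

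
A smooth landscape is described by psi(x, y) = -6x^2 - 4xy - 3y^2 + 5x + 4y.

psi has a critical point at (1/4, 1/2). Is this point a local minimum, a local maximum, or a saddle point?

The Hessian of psi is constant: H = [[-12, -4], [-4, -6]].
det(H) = (-12)·(-6) − (-4)² = 56.
det(H) > 0 and tr(H) = -18 < 0, so H is negative definite and the point is a local maximum.

local maximum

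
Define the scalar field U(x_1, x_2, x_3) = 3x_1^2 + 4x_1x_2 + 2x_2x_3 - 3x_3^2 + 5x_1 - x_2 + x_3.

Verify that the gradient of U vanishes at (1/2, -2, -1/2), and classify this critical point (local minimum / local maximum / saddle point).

saddle point

∇U = (6x_1 + 4x_2 + 5, 4x_1 + 2x_3 - 1, 2x_2 - 6x_3 + 1); substituting (1/2, -2, -1/2) gives ∇U = (0, 0, 0), so (1/2, -2, -1/2) is indeed a critical point.
The Hessian is constant: H = [[6, 4, 0], [4, 0, 2], [0, 2, -6]].
Leading principal minors: Δ₁ = 6, Δ₂ = -16, Δ₃ = 72.
The minors fit neither the all-positive nor the alternating-sign pattern, so H is indefinite: a saddle point.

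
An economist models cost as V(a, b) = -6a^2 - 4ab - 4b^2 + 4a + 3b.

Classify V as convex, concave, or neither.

V is quadratic, so its Hessian is the constant matrix H = [[-12, -4], [-4, -8]].
det(H) = 80, tr(H) = -20.
det(H) > 0 and tr(H) < 0, so H is negative definite everywhere: concave.

concave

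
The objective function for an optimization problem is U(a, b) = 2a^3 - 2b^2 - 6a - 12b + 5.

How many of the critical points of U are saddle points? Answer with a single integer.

1

U separates as a function of a plus a function of b, so ∇U=0 decouples.
∂U/∂a = 6(a - 1)(a + 1) = 0 at a ∈ {-1, 1}; ∂U/∂b = -4(b + 3) = 0 at b ∈ {-3}.
The Hessian is diagonal: diag(U_aa, U_bb). Second derivatives: U_aa(-1)=-12, U_aa(1)=12; U_bb(-3)=-4.
Saddle points occur where the two diagonal entries have opposite signs: (1, -3). Count: 1.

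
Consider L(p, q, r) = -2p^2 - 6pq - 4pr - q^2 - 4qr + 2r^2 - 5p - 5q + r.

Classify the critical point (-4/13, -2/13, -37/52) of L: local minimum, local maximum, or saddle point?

The Hessian is constant: H = [[-4, -6, -4], [-6, -2, -4], [-4, -4, 4]].
Leading principal minors: Δ₁ = -4, Δ₂ = -28, Δ₃ = -208.
The minors fit neither the all-positive nor the alternating-sign pattern, so H is indefinite: a saddle point.

saddle point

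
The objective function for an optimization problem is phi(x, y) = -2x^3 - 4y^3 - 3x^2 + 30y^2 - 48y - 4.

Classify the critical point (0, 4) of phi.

The mixed partial ∂²phi/∂x∂y is 0, so the Hessian at any point is diag(phi_xx, phi_yy) = diag(-6(2x + 1), 12(-2y + 5)).
At (0, 4): H = diag(-6, -36).
Both eigenvalues are negative, so H is negative definite: a local maximum.

local maximum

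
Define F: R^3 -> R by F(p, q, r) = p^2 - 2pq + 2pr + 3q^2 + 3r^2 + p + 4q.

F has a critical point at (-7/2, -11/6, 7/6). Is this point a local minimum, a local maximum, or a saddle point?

The Hessian is constant: H = [[2, -2, 2], [-2, 6, 0], [2, 0, 6]].
Leading principal minors: Δ₁ = 2, Δ₂ = 8, Δ₃ = 24.
All leading minors are positive, so H is positive definite: a local minimum.

local minimum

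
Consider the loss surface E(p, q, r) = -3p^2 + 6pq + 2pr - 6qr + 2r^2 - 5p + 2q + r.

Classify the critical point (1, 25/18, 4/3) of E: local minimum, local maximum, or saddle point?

saddle point

The Hessian is constant: H = [[-6, 6, 2], [6, 0, -6], [2, -6, 4]].
Leading principal minors: Δ₁ = -6, Δ₂ = -36, Δ₃ = -72.
The minors fit neither the all-positive nor the alternating-sign pattern, so H is indefinite: a saddle point.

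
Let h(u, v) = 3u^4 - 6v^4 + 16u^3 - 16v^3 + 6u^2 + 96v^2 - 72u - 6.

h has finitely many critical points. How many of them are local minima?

h separates as a function of u plus a function of v, so ∇h=0 decouples.
∂h/∂u = 12(u - 1)(u + 2)(u + 3) = 0 at u ∈ {-3, -2, 1}; ∂h/∂v = -24v(v - 2)(v + 4) = 0 at v ∈ {-4, 0, 2}.
The Hessian is diagonal: diag(h_uu, h_vv). Second derivatives: h_uu(-3)=48, h_uu(-2)=-36, h_uu(1)=144; h_vv(-4)=-576, h_vv(0)=192, h_vv(2)=-288.
Local minima occur where both diagonal entries positive: (-3, 0), (1, 0). Count: 2.

2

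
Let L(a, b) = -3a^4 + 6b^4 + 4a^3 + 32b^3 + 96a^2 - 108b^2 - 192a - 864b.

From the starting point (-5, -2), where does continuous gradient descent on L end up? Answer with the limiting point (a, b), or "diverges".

diverges

L is separable, so gradient descent decouples: a follows -∂L/∂a, b follows -∂L/∂b.
∂L/∂a = -12(a - 4)(a - 1)(a + 4); at a=-5 this is 648, so a decreases.
∂L/∂b = 24(b - 3)(b + 3)(b + 4); at b=-2 this is -240, so b increases.
The a-coordinate has no critical point in that direction and runs off to infinity.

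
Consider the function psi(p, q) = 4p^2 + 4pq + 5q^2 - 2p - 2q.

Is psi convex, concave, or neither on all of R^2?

convex

psi is quadratic, so its Hessian is the constant matrix H = [[8, 4], [4, 10]].
det(H) = 64, tr(H) = 18.
det(H) > 0 and tr(H) > 0, so H is positive definite everywhere: convex.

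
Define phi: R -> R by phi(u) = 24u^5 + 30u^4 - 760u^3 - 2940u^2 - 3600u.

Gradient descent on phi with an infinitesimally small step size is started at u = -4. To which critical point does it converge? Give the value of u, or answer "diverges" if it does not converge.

diverges

phi'(u) = 120(u - 5)(u + 1)(u + 2)(u + 3), so phi'(-4) = 6480.
Gradient descent moves in the -phi' direction, i.e. u is decreasing.
There is no critical point below u=-4, and phi' keeps the same sign, so the iterate runs off to −∞.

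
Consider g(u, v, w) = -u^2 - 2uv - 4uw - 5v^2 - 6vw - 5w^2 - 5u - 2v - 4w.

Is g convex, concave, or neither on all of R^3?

concave

g is quadratic, so its Hessian is the constant matrix H = [[-2, -2, -4], [-2, -10, -6], [-4, -6, -10]].
Leading principal minors: -2, 16, -24.
Signs alternate −, +, − ⇒ H ≺ 0 ⇒ concave.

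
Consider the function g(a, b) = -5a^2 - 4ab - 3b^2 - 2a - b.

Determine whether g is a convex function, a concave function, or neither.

g is quadratic, so its Hessian is the constant matrix H = [[-10, -4], [-4, -6]].
det(H) = 44, tr(H) = -16.
det(H) > 0 and tr(H) < 0, so H is negative definite everywhere: concave.

concave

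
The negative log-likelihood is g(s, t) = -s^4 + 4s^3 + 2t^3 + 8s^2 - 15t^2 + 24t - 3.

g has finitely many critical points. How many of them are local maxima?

2

g separates as a function of s plus a function of t, so ∇g=0 decouples.
∂g/∂s = -4s(s - 4)(s + 1) = 0 at s ∈ {-1, 0, 4}; ∂g/∂t = 6(t - 4)(t - 1) = 0 at t ∈ {1, 4}.
The Hessian is diagonal: diag(g_ss, g_tt). Second derivatives: g_ss(-1)=-20, g_ss(0)=16, g_ss(4)=-80; g_tt(1)=-18, g_tt(4)=18.
Local maxima occur where both diagonal entries negative: (-1, 1), (4, 1). Count: 2.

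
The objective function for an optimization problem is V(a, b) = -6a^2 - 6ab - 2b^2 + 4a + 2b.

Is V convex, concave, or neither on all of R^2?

V is quadratic, so its Hessian is the constant matrix H = [[-12, -6], [-6, -4]].
det(H) = 12, tr(H) = -16.
det(H) > 0 and tr(H) < 0, so H is negative definite everywhere: concave.

concave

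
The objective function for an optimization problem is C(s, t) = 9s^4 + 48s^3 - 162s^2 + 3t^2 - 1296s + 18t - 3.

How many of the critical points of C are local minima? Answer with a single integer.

2

C separates as a function of s plus a function of t, so ∇C=0 decouples.
∂C/∂s = 36(s - 3)(s + 3)(s + 4) = 0 at s ∈ {-4, -3, 3}; ∂C/∂t = 6(t + 3) = 0 at t ∈ {-3}.
The Hessian is diagonal: diag(C_ss, C_tt). Second derivatives: C_ss(-4)=252, C_ss(-3)=-216, C_ss(3)=1512; C_tt(-3)=6.
Local minima occur where both diagonal entries positive: (-4, -3), (3, -3). Count: 2.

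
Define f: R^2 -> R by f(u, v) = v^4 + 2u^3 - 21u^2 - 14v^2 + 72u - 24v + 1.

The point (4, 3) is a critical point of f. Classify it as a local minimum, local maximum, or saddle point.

local minimum

The mixed partial ∂²f/∂u∂v is 0, so the Hessian at any point is diag(f_uu, f_vv) = diag(6(2u - 7), 4(3v^2 - 7)).
At (4, 3): H = diag(6, 80).
Both eigenvalues are positive, so H is positive definite: a local minimum.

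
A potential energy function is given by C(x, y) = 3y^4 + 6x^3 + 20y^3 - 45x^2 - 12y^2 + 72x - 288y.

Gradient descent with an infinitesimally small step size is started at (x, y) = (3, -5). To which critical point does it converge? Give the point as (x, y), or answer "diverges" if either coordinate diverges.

C is separable, so gradient descent decouples: x follows -∂C/∂x, y follows -∂C/∂y.
∂C/∂x = 18(x - 4)(x - 1); at x=3 this is -36, so x increases.
∂C/∂y = 12(y - 2)(y + 3)(y + 4); at y=-5 this is -168, so y increases.
x converges to its nearest critical value 4 (a local min of the x-part); y converges to -4. The iterate converges to (4, -4).

(4, -4)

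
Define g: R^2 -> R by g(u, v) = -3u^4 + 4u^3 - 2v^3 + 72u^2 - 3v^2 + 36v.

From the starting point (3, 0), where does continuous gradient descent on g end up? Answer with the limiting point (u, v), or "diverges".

g is separable, so gradient descent decouples: u follows -∂g/∂u, v follows -∂g/∂v.
∂g/∂u = -12u(u - 4)(u + 3); at u=3 this is 216, so u decreases.
∂g/∂v = -6(v - 2)(v + 3); at v=0 this is 36, so v decreases.
u converges to its nearest critical value 0 (a local min of the u-part); v converges to -3. The iterate converges to (0, -3).

(0, -3)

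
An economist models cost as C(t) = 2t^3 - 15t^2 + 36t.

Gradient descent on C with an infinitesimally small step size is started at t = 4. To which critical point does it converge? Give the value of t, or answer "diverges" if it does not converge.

3

C'(t) = 6(t - 3)(t - 2), so C'(4) = 12.
Gradient descent moves in the -C' direction, i.e. t is decreasing.
The nearest critical point in that direction is t = 3, where C'' = 6 > 0 (a local minimum). The iterate converges there.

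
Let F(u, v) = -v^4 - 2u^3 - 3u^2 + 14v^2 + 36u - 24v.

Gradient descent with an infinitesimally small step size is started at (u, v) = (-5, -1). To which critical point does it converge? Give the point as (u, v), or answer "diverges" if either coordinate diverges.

(-3, 1)

F is separable, so gradient descent decouples: u follows -∂F/∂u, v follows -∂F/∂v.
∂F/∂u = -6(u - 2)(u + 3); at u=-5 this is -84, so u increases.
∂F/∂v = -4(v - 2)(v - 1)(v + 3); at v=-1 this is -48, so v increases.
u converges to its nearest critical value -3 (a local min of the u-part); v converges to 1. The iterate converges to (-3, 1).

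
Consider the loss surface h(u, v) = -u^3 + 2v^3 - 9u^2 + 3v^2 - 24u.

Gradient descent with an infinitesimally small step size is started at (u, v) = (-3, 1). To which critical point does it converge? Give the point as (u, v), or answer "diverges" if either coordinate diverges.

(-4, 0)

h is separable, so gradient descent decouples: u follows -∂h/∂u, v follows -∂h/∂v.
∂h/∂u = -3(u + 2)(u + 4); at u=-3 this is 3, so u decreases.
∂h/∂v = 6v(v + 1); at v=1 this is 12, so v decreases.
u converges to its nearest critical value -4 (a local min of the u-part); v converges to 0. The iterate converges to (-4, 0).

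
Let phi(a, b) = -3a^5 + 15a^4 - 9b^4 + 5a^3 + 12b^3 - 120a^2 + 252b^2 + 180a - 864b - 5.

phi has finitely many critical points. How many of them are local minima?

phi separates as a function of a plus a function of b, so ∇phi=0 decouples.
∂phi/∂a = -15(a - 3)(a - 2)(a - 1)(a + 2) = 0 at a ∈ {-2, 1, 2, 3}; ∂phi/∂b = -36(b - 3)(b - 2)(b + 4) = 0 at b ∈ {-4, 2, 3}.
The Hessian is diagonal: diag(phi_aa, phi_bb). Second derivatives: phi_aa(-2)=900, phi_aa(1)=-90, phi_aa(2)=60, phi_aa(3)=-150; phi_bb(-4)=-1512, phi_bb(2)=216, phi_bb(3)=-252.
Local minima occur where both diagonal entries positive: (-2, 2), (2, 2). Count: 2.

2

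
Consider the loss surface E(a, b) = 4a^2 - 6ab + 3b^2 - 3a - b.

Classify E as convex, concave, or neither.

E is quadratic, so its Hessian is the constant matrix H = [[8, -6], [-6, 6]].
det(H) = 12, tr(H) = 14.
det(H) > 0 and tr(H) > 0, so H is positive definite everywhere: convex.

convex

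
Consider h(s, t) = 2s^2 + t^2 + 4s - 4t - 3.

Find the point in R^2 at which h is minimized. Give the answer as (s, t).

(-1, 2)

h(s,t) separates as P(s) + Q(t) − 3, so its minimum is min P + min Q − 3.
P'(s) = 4s + 4 vanishes at s ∈ {-1}; Q'(t) = 2(t - 2) vanishes at t ∈ {2}.
Local minima of P (where P''>0): P(-1)=-2. Local minima of Q: Q(2)=-4.
So the global minimum of h is P(-1) + Q(2) − 3 = -2 − 4 − 3 = -9, attained at (-1, 2).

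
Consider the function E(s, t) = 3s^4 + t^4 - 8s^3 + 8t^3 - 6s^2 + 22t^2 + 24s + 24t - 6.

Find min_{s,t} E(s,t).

-34

E(s,t) separates as P(s) + Q(t) − 6, so its minimum is min P + min Q − 6.
P'(s) = 12(s - 2)(s - 1)(s + 1) vanishes at s ∈ {-1, 1, 2}; Q'(t) = 4(t + 1)(t + 2)(t + 3) vanishes at t ∈ {-3, -2, -1}.
Local minima of P (where P''>0): P(-1)=-19, P(2)=8. Local minima of Q: Q(-3)=-9, Q(-1)=-9.
So the global minimum of E is P(-1) + Q(-3) − 6 = -19 − 9 − 6 = -34, attained at (-1, -3).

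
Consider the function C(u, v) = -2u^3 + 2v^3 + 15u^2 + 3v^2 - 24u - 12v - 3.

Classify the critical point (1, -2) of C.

saddle point

The mixed partial ∂²C/∂u∂v is 0, so the Hessian at any point is diag(C_uu, C_vv) = diag(6(-2u + 5), 6(2v + 1)).
At (1, -2): H = diag(18, -18).
The eigenvalues have opposite signs, so H is indefinite: a saddle point.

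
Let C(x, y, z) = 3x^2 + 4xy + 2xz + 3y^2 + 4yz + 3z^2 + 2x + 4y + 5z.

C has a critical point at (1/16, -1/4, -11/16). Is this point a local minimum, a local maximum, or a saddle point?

local minimum

The Hessian is constant: H = [[6, 4, 2], [4, 6, 4], [2, 4, 6]].
Leading principal minors: Δ₁ = 6, Δ₂ = 20, Δ₃ = 64.
All leading minors are positive, so H is positive definite: a local minimum.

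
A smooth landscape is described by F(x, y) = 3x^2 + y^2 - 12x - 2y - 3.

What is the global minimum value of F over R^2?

F(x,y) separates as P(x) + Q(y) − 3, so its minimum is min P + min Q − 3.
P'(x) = 6x - 12 vanishes at x ∈ {2}; Q'(y) = 2y - 2 vanishes at y ∈ {1}.
Local minima of P (where P''>0): P(2)=-12. Local minima of Q: Q(1)=-1.
So the global minimum of F is P(2) + Q(1) − 3 = -12 − 1 − 3 = -16, attained at (2, 1).

-16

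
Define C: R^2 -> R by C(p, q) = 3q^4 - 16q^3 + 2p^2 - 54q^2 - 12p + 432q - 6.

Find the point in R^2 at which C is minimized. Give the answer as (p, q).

(3, -3)

C(p,q) separates as A(p) + B(q) − 6, so its minimum is min A + min B − 6.
A'(p) = 4p - 12 vanishes at p ∈ {3}; B'(q) = 12(q - 4)(q - 3)(q + 3) vanishes at q ∈ {-3, 3, 4}.
Local minima of A (where A''>0): A(3)=-18. Local minima of B: B(-3)=-1107, B(4)=608.
So the global minimum of C is A(3) + B(-3) − 6 = -18 − 1107 − 6 = -1131, attained at (3, -3).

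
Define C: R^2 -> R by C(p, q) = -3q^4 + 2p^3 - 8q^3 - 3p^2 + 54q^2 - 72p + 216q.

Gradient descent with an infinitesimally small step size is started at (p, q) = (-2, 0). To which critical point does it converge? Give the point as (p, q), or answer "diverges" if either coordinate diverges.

C is separable, so gradient descent decouples: p follows -∂C/∂p, q follows -∂C/∂q.
∂C/∂p = 6(p - 4)(p + 3); at p=-2 this is -36, so p increases.
∂C/∂q = -12(q - 3)(q + 2)(q + 3); at q=0 this is 216, so q decreases.
p converges to its nearest critical value 4 (a local min of the p-part); q converges to -2. The iterate converges to (4, -2).

(4, -2)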